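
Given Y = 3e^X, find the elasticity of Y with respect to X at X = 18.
Elasticity = 18

Elasticity = (dY/dX) · (X/Y)

dY/dX = 3·e^X
At X = 18: dY/dX = 3·e^18, Y = 3·e^18

Elasticity = (3·e^18) · (18 / (3·e^18)) = 18

Interpretation: for a small percentage change in X, the percentage change in Y is approximately 18.00 times as large.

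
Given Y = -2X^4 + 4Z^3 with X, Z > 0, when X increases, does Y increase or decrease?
Y decreases

Taking the partial derivative:
∂Y/∂X = -8X^3

∂Y/∂X = -8X^3 < 0 (assuming positive values)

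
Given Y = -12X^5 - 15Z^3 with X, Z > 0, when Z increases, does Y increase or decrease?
Y decreases

Taking the partial derivative:
∂Y/∂Z = -45Z^2

∂Y/∂Z = -45Z^2 < 0 (assuming positive values)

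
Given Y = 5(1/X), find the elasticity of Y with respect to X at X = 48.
Elasticity = -1

Elasticity = (dY/dX) · (X/Y)

dY/dX = -5/X²
At X = 48: dY/dX = -5/2304, Y = 5/48

Elasticity = (-5/2304) · (48 / (5/48)) = -1

Interpretation: for a small percentage change in X, the percentage change in Y is approximately -1.00 times as large.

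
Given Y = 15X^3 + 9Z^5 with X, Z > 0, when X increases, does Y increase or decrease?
Y increases

Taking the partial derivative:
∂Y/∂X = 45X^2

∂Y/∂X = 45X^2 > 0 (assuming positive values)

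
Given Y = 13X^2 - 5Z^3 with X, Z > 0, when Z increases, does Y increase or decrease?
Y decreases

Taking the partial derivative:
∂Y/∂Z = -15Z^2

∂Y/∂Z = -15Z^2 < 0 (assuming positive values)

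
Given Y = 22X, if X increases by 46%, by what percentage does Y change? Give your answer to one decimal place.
46.0%

For Y = 22X:
If X → X(1 + 0.46)
Then Y → Y · (1 + 0.46)^1
     = Y · 1.4600

Percentage change = ((1 + 0.46)^1 − 1) × 100% = 46.0%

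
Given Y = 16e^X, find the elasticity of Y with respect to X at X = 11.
Elasticity = 11

Elasticity = (dY/dX) · (X/Y)

dY/dX = 16·e^X
At X = 11: dY/dX = 16·e^11, Y = 16·e^11

Elasticity = (16·e^11) · (11 / (16·e^11)) = 11

Interpretation: for a small percentage change in X, the percentage change in Y is approximately 11.00 times as large.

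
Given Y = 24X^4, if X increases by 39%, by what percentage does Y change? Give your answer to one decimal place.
273.3%

For Y = 24X^4:
If X → X(1 + 0.39)
Then Y → Y · (1 + 0.39)^4
     ≈ Y · 3.7330

Percentage change = ((1 + 0.39)^4 − 1) × 100% ≈ 273.3%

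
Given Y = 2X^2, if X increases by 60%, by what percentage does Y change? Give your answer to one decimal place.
156.0%

For Y = 2X^2:
If X → X(1 + 0.6)
Then Y → Y · (1 + 0.6)^2
     = Y · 2.5600

Percentage change = ((1 + 0.6)^2 − 1) × 100% = 156.0%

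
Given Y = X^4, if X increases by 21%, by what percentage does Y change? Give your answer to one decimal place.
114.4%

For Y = X^4:
If X → X(1 + 0.21)
Then Y → Y · (1 + 0.21)^4
     ≈ Y · 2.1436

Percentage change = ((1 + 0.21)^4 − 1) × 100% ≈ 114.4%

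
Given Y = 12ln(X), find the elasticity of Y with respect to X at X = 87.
Elasticity = 1/ln(87) ≈ 0.2239

Elasticity = (dY/dX) · (X/Y)

dY/dX = 12/X
At X = 87: dY/dX = 4/29, Y = 12·ln(87)

Elasticity = (4/29) · (87 / (12·ln(87))) = 1/ln(87) ≈ 0.2239

Interpretation: for a small percentage change in X, the percentage change in Y is approximately 0.22 times as large.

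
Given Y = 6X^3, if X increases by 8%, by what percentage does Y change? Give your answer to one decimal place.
26.0%

For Y = 6X^3:
If X → X(1 + 0.08)
Then Y → Y · (1 + 0.08)^3
     ≈ Y · 1.2597

Percentage change = ((1 + 0.08)^3 − 1) × 100% ≈ 26.0%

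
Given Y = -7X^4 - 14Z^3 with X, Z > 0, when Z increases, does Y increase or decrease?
Y decreases

Taking the partial derivative:
∂Y/∂Z = -42Z^2

∂Y/∂Z = -42Z^2 < 0 (assuming positive values)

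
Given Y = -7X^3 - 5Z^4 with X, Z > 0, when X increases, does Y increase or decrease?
Y decreases

Taking the partial derivative:
∂Y/∂X = -21X^2

∂Y/∂X = -21X^2 < 0 (assuming positive values)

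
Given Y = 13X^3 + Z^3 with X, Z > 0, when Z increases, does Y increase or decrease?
Y increases

Taking the partial derivative:
∂Y/∂Z = 3Z^2

∂Y/∂Z = 3Z^2 > 0 (assuming positive values)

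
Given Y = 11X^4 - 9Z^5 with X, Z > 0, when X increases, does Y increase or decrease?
Y increases

Taking the partial derivative:
∂Y/∂X = 44X^3

∂Y/∂X = 44X^3 > 0 (assuming positive values)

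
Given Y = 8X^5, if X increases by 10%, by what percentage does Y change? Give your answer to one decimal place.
61.1%

For Y = 8X^5:
If X → X(1 + 0.1)
Then Y → Y · (1 + 0.1)^5
     ≈ Y · 1.6105

Percentage change = ((1 + 0.1)^5 − 1) × 100% ≈ 61.1%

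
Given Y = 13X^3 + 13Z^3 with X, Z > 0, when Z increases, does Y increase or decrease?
Y increases

Taking the partial derivative:
∂Y/∂Z = 39Z^2

∂Y/∂Z = 39Z^2 > 0 (assuming positive values)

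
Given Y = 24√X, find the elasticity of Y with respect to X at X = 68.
Elasticity = 1/2

Elasticity = (dY/dX) · (X/Y)

dY/dX = 12/√X
At X = 68: dY/dX = 6·√17/17, Y = 48·√17

Elasticity = (6·√17/17) · (68 / (48·√17)) = 1/2

Interpretation: for a small percentage change in X, the percentage change in Y is approximately 0.50 times as large.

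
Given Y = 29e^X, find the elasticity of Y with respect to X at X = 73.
Elasticity = 73

Elasticity = (dY/dX) · (X/Y)

dY/dX = 29·e^X
At X = 73: dY/dX = 29·e^73, Y = 29·e^73

Elasticity = (29·e^73) · (73 / (29·e^73)) = 73

Interpretation: for a small percentage change in X, the percentage change in Y is approximately 73.00 times as large.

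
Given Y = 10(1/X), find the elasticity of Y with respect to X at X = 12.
Elasticity = -1

Elasticity = (dY/dX) · (X/Y)

dY/dX = -10/X²
At X = 12: dY/dX = -5/72, Y = 5/6

Elasticity = (-5/72) · (12 / (5/6)) = -1

Interpretation: for a small percentage change in X, the percentage change in Y is approximately -1.00 times as large.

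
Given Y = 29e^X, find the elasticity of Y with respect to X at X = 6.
Elasticity = 6

Elasticity = (dY/dX) · (X/Y)

dY/dX = 29·e^X
At X = 6: dY/dX = 29·e^6, Y = 29·e^6

Elasticity = (29·e^6) · (6 / (29·e^6)) = 6

Interpretation: for a small percentage change in X, the percentage change in Y is approximately 6.00 times as large.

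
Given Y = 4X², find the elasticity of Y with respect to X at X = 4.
Elasticity = 2

Elasticity = (dY/dX) · (X/Y)

dY/dX = 8·X
At X = 4: dY/dX = 32, Y = 64

Elasticity = 32 · (4 / 64) = 2

Interpretation: for a small percentage change in X, the percentage change in Y is approximately 2.00 times as large.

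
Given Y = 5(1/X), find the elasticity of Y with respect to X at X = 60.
Elasticity = -1

Elasticity = (dY/dX) · (X/Y)

dY/dX = -5/X²
At X = 60: dY/dX = -1/720, Y = 1/12

Elasticity = (-1/720) · (60 / (1/12)) = -1

Interpretation: for a small percentage change in X, the percentage change in Y is approximately -1.00 times as large.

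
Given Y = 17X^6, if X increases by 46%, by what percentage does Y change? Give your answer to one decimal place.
868.5%

For Y = 17X^6:
If X → X(1 + 0.46)
Then Y → Y · (1 + 0.46)^6
     ≈ Y · 9.6854

Percentage change = ((1 + 0.46)^6 − 1) × 100% ≈ 868.5%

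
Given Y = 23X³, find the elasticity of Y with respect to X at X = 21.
Elasticity = 3

Elasticity = (dY/dX) · (X/Y)

dY/dX = 69·X²
At X = 21: dY/dX = 30429, Y = 213003

Elasticity = 30429 · (21 / 213003) = 3

Interpretation: for a small percentage change in X, the percentage change in Y is approximately 3.00 times as large.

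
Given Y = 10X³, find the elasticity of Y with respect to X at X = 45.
Elasticity = 3

Elasticity = (dY/dX) · (X/Y)

dY/dX = 30·X²
At X = 45: dY/dX = 60750, Y = 911250

Elasticity = 60750 · (45 / 911250) = 3

Interpretation: for a small percentage change in X, the percentage change in Y is approximately 3.00 times as large.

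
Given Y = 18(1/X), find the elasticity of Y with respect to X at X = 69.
Elasticity = -1

Elasticity = (dY/dX) · (X/Y)

dY/dX = -18/X²
At X = 69: dY/dX = -2/529, Y = 6/23

Elasticity = (-2/529) · (69 / (6/23)) = -1

Interpretation: for a small percentage change in X, the percentage change in Y is approximately -1.00 times as large.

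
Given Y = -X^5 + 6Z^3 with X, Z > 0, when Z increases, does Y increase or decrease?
Y increases

Taking the partial derivative:
∂Y/∂Z = 18Z^2

∂Y/∂Z = 18Z^2 > 0 (assuming positive values)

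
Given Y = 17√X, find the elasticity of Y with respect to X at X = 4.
Elasticity = 1/2

Elasticity = (dY/dX) · (X/Y)

dY/dX = 17/(2·√X)
At X = 4: dY/dX = 17/4, Y = 34

Elasticity = (17/4) · (4 / 34) = 1/2

Interpretation: for a small percentage change in X, the percentage change in Y is approximately 0.50 times as large.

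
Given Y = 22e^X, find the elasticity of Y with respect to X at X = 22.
Elasticity = 22

Elasticity = (dY/dX) · (X/Y)

dY/dX = 22·e^X
At X = 22: dY/dX = 22·e^22, Y = 22·e^22

Elasticity = (22·e^22) · (22 / (22·e^22)) = 22

Interpretation: for a small percentage change in X, the percentage change in Y is approximately 22.00 times as large.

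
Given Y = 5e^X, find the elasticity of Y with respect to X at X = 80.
Elasticity = 80

Elasticity = (dY/dX) · (X/Y)

dY/dX = 5·e^X
At X = 80: dY/dX = 5·e^80, Y = 5·e^80

Elasticity = (5·e^80) · (80 / (5·e^80)) = 80

Interpretation: for a small percentage change in X, the percentage change in Y is approximately 80.00 times as large.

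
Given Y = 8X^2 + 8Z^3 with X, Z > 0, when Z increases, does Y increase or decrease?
Y increases

Taking the partial derivative:
∂Y/∂Z = 24Z^2

∂Y/∂Z = 24Z^2 > 0 (assuming positive values)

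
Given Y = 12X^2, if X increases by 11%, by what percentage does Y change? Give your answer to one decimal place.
23.2%

For Y = 12X^2:
If X → X(1 + 0.11)
Then Y → Y · (1 + 0.11)^2
     = Y · 1.2321

Percentage change = ((1 + 0.11)^2 − 1) × 100% ≈ 23.2%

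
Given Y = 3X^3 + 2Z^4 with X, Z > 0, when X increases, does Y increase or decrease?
Y increases

Taking the partial derivative:
∂Y/∂X = 9X^2

∂Y/∂X = 9X^2 > 0 (assuming positive values)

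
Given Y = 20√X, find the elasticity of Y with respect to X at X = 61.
Elasticity = 1/2

Elasticity = (dY/dX) · (X/Y)

dY/dX = 10/√X
At X = 61: dY/dX = 10·√61/61, Y = 20·√61

Elasticity = (10·√61/61) · (61 / (20·√61)) = 1/2

Interpretation: for a small percentage change in X, the percentage change in Y is approximately 0.50 times as large.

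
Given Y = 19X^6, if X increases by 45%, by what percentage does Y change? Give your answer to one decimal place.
829.4%

For Y = 19X^6:
If X → X(1 + 0.45)
Then Y → Y · (1 + 0.45)^6
     ≈ Y · 9.2941

Percentage change = ((1 + 0.45)^6 − 1) × 100% ≈ 829.4%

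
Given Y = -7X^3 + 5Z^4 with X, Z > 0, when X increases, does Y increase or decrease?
Y decreases

Taking the partial derivative:
∂Y/∂X = -21X^2

∂Y/∂X = -21X^2 < 0 (assuming positive values)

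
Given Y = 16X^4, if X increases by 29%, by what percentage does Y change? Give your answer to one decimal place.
176.9%

For Y = 16X^4:
If X → X(1 + 0.29)
Then Y → Y · (1 + 0.29)^4
     ≈ Y · 2.7692

Percentage change = ((1 + 0.29)^4 − 1) × 100% ≈ 176.9%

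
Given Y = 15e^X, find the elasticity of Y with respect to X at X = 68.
Elasticity = 68

Elasticity = (dY/dX) · (X/Y)

dY/dX = 15·e^X
At X = 68: dY/dX = 15·e^68, Y = 15·e^68

Elasticity = (15·e^68) · (68 / (15·e^68)) = 68

Interpretation: for a small percentage change in X, the percentage change in Y is approximately 68.00 times as large.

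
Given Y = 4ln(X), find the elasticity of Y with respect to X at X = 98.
Elasticity = 1/ln(98) ≈ 0.2181

Elasticity = (dY/dX) · (X/Y)

dY/dX = 4/X
At X = 98: dY/dX = 2/49, Y = 4·ln(98)

Elasticity = (2/49) · (98 / (4·ln(98))) = 1/ln(98) ≈ 0.2181

Interpretation: for a small percentage change in X, the percentage change in Y is approximately 0.22 times as large.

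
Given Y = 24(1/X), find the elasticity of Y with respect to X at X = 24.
Elasticity = -1

Elasticity = (dY/dX) · (X/Y)

dY/dX = -24/X²
At X = 24: dY/dX = -1/24, Y = 1

Elasticity = (-1/24) · (24 / 1) = -1

Interpretation: for a small percentage change in X, the percentage change in Y is approximately -1.00 times as large.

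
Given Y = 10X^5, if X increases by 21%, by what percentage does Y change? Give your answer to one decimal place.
159.4%

For Y = 10X^5:
If X → X(1 + 0.21)
Then Y → Y · (1 + 0.21)^5
     ≈ Y · 2.5937

Percentage change = ((1 + 0.21)^5 − 1) × 100% ≈ 159.4%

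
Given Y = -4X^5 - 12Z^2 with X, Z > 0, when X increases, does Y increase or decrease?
Y decreases

Taking the partial derivative:
∂Y/∂X = -20X^4

∂Y/∂X = -20X^4 < 0 (assuming positive values)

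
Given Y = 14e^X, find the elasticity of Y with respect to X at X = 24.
Elasticity = 24

Elasticity = (dY/dX) · (X/Y)

dY/dX = 14·e^X
At X = 24: dY/dX = 14·e^24, Y = 14·e^24

Elasticity = (14·e^24) · (24 / (14·e^24)) = 24

Interpretation: for a small percentage change in X, the percentage change in Y is approximately 24.00 times as large.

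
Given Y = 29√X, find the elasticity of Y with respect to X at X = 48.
Elasticity = 1/2

Elasticity = (dY/dX) · (X/Y)

dY/dX = 29/(2·√X)
At X = 48: dY/dX = 29·√3/24, Y = 116·√3

Elasticity = (29·√3/24) · (48 / (116·√3)) = 1/2

Interpretation: for a small percentage change in X, the percentage change in Y is approximately 0.50 times as large.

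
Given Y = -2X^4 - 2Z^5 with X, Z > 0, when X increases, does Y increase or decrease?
Y decreases

Taking the partial derivative:
∂Y/∂X = -8X^3

∂Y/∂X = -8X^3 < 0 (assuming positive values)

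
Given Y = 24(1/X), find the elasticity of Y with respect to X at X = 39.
Elasticity = -1

Elasticity = (dY/dX) · (X/Y)

dY/dX = -24/X²
At X = 39: dY/dX = -8/507, Y = 8/13

Elasticity = (-8/507) · (39 / (8/13)) = -1

Interpretation: for a small percentage change in X, the percentage change in Y is approximately -1.00 times as large.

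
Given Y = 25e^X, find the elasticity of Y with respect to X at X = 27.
Elasticity = 27

Elasticity = (dY/dX) · (X/Y)

dY/dX = 25·e^X
At X = 27: dY/dX = 25·e^27, Y = 25·e^27

Elasticity = (25·e^27) · (27 / (25·e^27)) = 27

Interpretation: for a small percentage change in X, the percentage change in Y is approximately 27.00 times as large.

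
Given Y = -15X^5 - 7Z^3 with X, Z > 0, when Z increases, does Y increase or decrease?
Y decreases

Taking the partial derivative:
∂Y/∂Z = -21Z^2

∂Y/∂Z = -21Z^2 < 0 (assuming positive values)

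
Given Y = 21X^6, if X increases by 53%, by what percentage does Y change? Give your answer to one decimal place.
1182.8%

For Y = 21X^6:
If X → X(1 + 0.53)
Then Y → Y · (1 + 0.53)^6
     ≈ Y · 12.8277

Percentage change = ((1 + 0.53)^6 − 1) × 100% ≈ 1182.8%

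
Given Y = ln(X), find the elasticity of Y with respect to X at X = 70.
Elasticity = 1/ln(70) ≈ 0.2354

Elasticity = (dY/dX) · (X/Y)

dY/dX = 1/X
At X = 70: dY/dX = 1/70, Y = ln(70)

Elasticity = (1/70) · (70 / (ln(70))) = 1/ln(70) ≈ 0.2354

Interpretation: for a small percentage change in X, the percentage change in Y is approximately 0.24 times as large.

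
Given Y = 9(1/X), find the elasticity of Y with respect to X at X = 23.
Elasticity = -1

Elasticity = (dY/dX) · (X/Y)

dY/dX = -9/X²
At X = 23: dY/dX = -9/529, Y = 9/23

Elasticity = (-9/529) · (23 / (9/23)) = -1

Interpretation: for a small percentage change in X, the percentage change in Y is approximately -1.00 times as large.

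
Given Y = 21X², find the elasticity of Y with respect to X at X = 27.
Elasticity = 2

Elasticity = (dY/dX) · (X/Y)

dY/dX = 42·X
At X = 27: dY/dX = 1134, Y = 15309

Elasticity = 1134 · (27 / 15309) = 2

Interpretation: for a small percentage change in X, the percentage change in Y is approximately 2.00 times as large.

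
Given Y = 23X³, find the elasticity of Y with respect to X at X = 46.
Elasticity = 3

Elasticity = (dY/dX) · (X/Y)

dY/dX = 69·X²
At X = 46: dY/dX = 146004, Y = 2238728

Elasticity = 146004 · (46 / 2238728) = 3

Interpretation: for a small percentage change in X, the percentage change in Y is approximately 3.00 times as large.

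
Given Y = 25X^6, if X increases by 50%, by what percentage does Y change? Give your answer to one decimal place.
1039.1%

For Y = 25X^6:
If X → X(1 + 0.5)
Then Y → Y · (1 + 0.5)^6
     ≈ Y · 11.3906

Percentage change = ((1 + 0.5)^6 − 1) × 100% ≈ 1039.1%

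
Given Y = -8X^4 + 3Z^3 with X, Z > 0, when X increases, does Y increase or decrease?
Y decreases

Taking the partial derivative:
∂Y/∂X = -32X^3

∂Y/∂X = -32X^3 < 0 (assuming positive values)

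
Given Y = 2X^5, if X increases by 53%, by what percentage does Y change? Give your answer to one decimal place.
738.4%

For Y = 2X^5:
If X → X(1 + 0.53)
Then Y → Y · (1 + 0.53)^5
     ≈ Y · 8.3841

Percentage change = ((1 + 0.53)^5 − 1) × 100% ≈ 738.4%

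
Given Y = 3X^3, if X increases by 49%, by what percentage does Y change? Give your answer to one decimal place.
230.8%

For Y = 3X^3:
If X → X(1 + 0.49)
Then Y → Y · (1 + 0.49)^3
     ≈ Y · 3.3079

Percentage change = ((1 + 0.49)^3 − 1) × 100% ≈ 230.8%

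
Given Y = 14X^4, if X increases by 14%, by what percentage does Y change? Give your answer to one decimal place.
68.9%

For Y = 14X^4:
If X → X(1 + 0.14)
Then Y → Y · (1 + 0.14)^4
     ≈ Y · 1.6890

Percentage change = ((1 + 0.14)^4 − 1) × 100% ≈ 68.9%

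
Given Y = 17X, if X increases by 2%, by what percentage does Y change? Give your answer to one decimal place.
2.0%

For Y = 17X:
If X → X(1 + 0.02)
Then Y → Y · (1 + 0.02)^1
     = Y · 1.0200

Percentage change = ((1 + 0.02)^1 − 1) × 100% = 2.0%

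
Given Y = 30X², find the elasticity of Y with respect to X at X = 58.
Elasticity = 2

Elasticity = (dY/dX) · (X/Y)

dY/dX = 60·X
At X = 58: dY/dX = 3480, Y = 100920

Elasticity = 3480 · (58 / 100920) = 2

Interpretation: for a small percentage change in X, the percentage change in Y is approximately 2.00 times as large.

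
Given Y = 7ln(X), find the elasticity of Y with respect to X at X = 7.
Elasticity = 1/ln(7) ≈ 0.5139

Elasticity = (dY/dX) · (X/Y)

dY/dX = 7/X
At X = 7: dY/dX = 1, Y = 7·ln(7)

Elasticity = 1 · (7 / (7·ln(7))) = 1/ln(7) ≈ 0.5139

Interpretation: for a small percentage change in X, the percentage change in Y is approximately 0.51 times as large.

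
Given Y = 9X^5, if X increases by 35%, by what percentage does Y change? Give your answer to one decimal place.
348.4%

For Y = 9X^5:
If X → X(1 + 0.35)
Then Y → Y · (1 + 0.35)^5
     ≈ Y · 4.4840

Percentage change = ((1 + 0.35)^5 − 1) × 100% ≈ 348.4%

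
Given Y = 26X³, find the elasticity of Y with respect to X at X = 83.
Elasticity = 3

Elasticity = (dY/dX) · (X/Y)

dY/dX = 78·X²
At X = 83: dY/dX = 537342, Y = 14866462

Elasticity = 537342 · (83 / 14866462) = 3

Interpretation: for a small percentage change in X, the percentage change in Y is approximately 3.00 times as large.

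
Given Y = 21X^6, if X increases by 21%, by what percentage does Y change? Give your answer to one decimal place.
213.8%

For Y = 21X^6:
If X → X(1 + 0.21)
Then Y → Y · (1 + 0.21)^6
     ≈ Y · 3.1384

Percentage change = ((1 + 0.21)^6 − 1) × 100% ≈ 213.8%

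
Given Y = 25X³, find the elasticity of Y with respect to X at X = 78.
Elasticity = 3

Elasticity = (dY/dX) · (X/Y)

dY/dX = 75·X²
At X = 78: dY/dX = 456300, Y = 11863800

Elasticity = 456300 · (78 / 11863800) = 3

Interpretation: for a small percentage change in X, the percentage change in Y is approximately 3.00 times as large.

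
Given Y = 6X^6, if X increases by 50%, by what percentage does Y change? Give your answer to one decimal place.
1039.1%

For Y = 6X^6:
If X → X(1 + 0.5)
Then Y → Y · (1 + 0.5)^6
     ≈ Y · 11.3906

Percentage change = ((1 + 0.5)^6 − 1) × 100% ≈ 1039.1%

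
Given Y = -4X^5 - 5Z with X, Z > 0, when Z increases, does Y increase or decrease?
Y decreases

Taking the partial derivative:
∂Y/∂Z = -5

∂Y/∂Z = -5 < 0 (assuming positive values)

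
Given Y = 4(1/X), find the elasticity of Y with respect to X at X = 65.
Elasticity = -1

Elasticity = (dY/dX) · (X/Y)

dY/dX = -4/X²
At X = 65: dY/dX = -4/4225, Y = 4/65

Elasticity = (-4/4225) · (65 / (4/65)) = -1

Interpretation: for a small percentage change in X, the percentage change in Y is approximately -1.00 times as large.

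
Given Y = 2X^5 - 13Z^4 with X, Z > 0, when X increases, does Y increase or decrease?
Y increases

Taking the partial derivative:
∂Y/∂X = 10X^4

∂Y/∂X = 10X^4 > 0 (assuming positive values)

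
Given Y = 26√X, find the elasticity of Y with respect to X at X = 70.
Elasticity = 1/2

Elasticity = (dY/dX) · (X/Y)

dY/dX = 13/√X
At X = 70: dY/dX = 13·√70/70, Y = 26·√70

Elasticity = (13·√70/70) · (70 / (26·√70)) = 1/2

Interpretation: for a small percentage change in X, the percentage change in Y is approximately 0.50 times as large.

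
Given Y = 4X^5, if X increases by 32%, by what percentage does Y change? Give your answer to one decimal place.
300.7%

For Y = 4X^5:
If X → X(1 + 0.32)
Then Y → Y · (1 + 0.32)^5
     ≈ Y · 4.0075

Percentage change = ((1 + 0.32)^5 − 1) × 100% ≈ 300.7%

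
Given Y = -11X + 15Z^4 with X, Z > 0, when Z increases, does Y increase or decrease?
Y increases

Taking the partial derivative:
∂Y/∂Z = 60Z^3

∂Y/∂Z = 60Z^3 > 0 (assuming positive values)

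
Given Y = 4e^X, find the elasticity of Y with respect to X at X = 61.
Elasticity = 61

Elasticity = (dY/dX) · (X/Y)

dY/dX = 4·e^X
At X = 61: dY/dX = 4·e^61, Y = 4·e^61

Elasticity = (4·e^61) · (61 / (4·e^61)) = 61

Interpretation: for a small percentage change in X, the percentage change in Y is approximately 61.00 times as large.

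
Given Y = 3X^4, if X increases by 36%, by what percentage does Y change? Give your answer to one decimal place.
242.1%

For Y = 3X^4:
If X → X(1 + 0.36)
Then Y → Y · (1 + 0.36)^4
     ≈ Y · 3.4210

Percentage change = ((1 + 0.36)^4 − 1) × 100% ≈ 242.1%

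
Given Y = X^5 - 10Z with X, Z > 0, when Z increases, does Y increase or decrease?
Y decreases

Taking the partial derivative:
∂Y/∂Z = -10

∂Y/∂Z = -10 < 0 (assuming positive values)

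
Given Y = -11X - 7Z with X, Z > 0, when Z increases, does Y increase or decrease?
Y decreases

Taking the partial derivative:
∂Y/∂Z = -7

∂Y/∂Z = -7 < 0 (assuming positive values)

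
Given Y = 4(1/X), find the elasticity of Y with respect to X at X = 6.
Elasticity = -1

Elasticity = (dY/dX) · (X/Y)

dY/dX = -4/X²
At X = 6: dY/dX = -1/9, Y = 2/3

Elasticity = (-1/9) · (6 / (2/3)) = -1

Interpretation: for a small percentage change in X, the percentage change in Y is approximately -1.00 times as large.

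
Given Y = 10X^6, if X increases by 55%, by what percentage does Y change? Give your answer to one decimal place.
1286.7%

For Y = 10X^6:
If X → X(1 + 0.55)
Then Y → Y · (1 + 0.55)^6
     ≈ Y · 13.8672

Percentage change = ((1 + 0.55)^6 − 1) × 100% ≈ 1286.7%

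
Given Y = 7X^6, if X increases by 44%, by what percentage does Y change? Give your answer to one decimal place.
791.6%

For Y = 7X^6:
If X → X(1 + 0.44)
Then Y → Y · (1 + 0.44)^6
     ≈ Y · 8.9161

Percentage change = ((1 + 0.44)^6 − 1) × 100% ≈ 791.6%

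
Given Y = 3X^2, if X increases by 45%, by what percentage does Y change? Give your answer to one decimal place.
110.3%

For Y = 3X^2:
If X → X(1 + 0.45)
Then Y → Y · (1 + 0.45)^2
     = Y · 2.1025

Percentage change = ((1 + 0.45)^2 − 1) × 100% ≈ 110.3%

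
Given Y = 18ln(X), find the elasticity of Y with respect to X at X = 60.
Elasticity = 1/ln(60) ≈ 0.2442

Elasticity = (dY/dX) · (X/Y)

dY/dX = 18/X
At X = 60: dY/dX = 3/10, Y = 18·ln(60)

Elasticity = (3/10) · (60 / (18·ln(60))) = 1/ln(60) ≈ 0.2442

Interpretation: for a small percentage change in X, the percentage change in Y is approximately 0.24 times as large.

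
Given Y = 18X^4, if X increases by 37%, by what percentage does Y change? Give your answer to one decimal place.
252.3%

For Y = 18X^4:
If X → X(1 + 0.37)
Then Y → Y · (1 + 0.37)^4
     ≈ Y · 3.5228

Percentage change = ((1 + 0.37)^4 − 1) × 100% ≈ 252.3%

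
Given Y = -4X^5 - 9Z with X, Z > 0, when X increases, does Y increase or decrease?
Y decreases

Taking the partial derivative:
∂Y/∂X = -20X^4

∂Y/∂X = -20X^4 < 0 (assuming positive values)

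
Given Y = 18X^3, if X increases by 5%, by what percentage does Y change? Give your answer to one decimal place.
15.8%

For Y = 18X^3:
If X → X(1 + 0.05)
Then Y → Y · (1 + 0.05)^3
     ≈ Y · 1.1576

Percentage change = ((1 + 0.05)^3 − 1) × 100% ≈ 15.8%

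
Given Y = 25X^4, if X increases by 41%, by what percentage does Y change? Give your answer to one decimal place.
295.3%

For Y = 25X^4:
If X → X(1 + 0.41)
Then Y → Y · (1 + 0.41)^4
     ≈ Y · 3.9525

Percentage change = ((1 + 0.41)^4 − 1) × 100% ≈ 295.3%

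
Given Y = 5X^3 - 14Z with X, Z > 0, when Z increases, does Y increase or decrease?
Y decreases

Taking the partial derivative:
∂Y/∂Z = -14

∂Y/∂Z = -14 < 0 (assuming positive values)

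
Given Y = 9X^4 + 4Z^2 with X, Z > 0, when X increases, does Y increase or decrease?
Y increases

Taking the partial derivative:
∂Y/∂X = 36X^3

∂Y/∂X = 36X^3 > 0 (assuming positive values)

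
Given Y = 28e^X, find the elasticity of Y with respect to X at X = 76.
Elasticity = 76

Elasticity = (dY/dX) · (X/Y)

dY/dX = 28·e^X
At X = 76: dY/dX = 28·e^76, Y = 28·e^76

Elasticity = (28·e^76) · (76 / (28·e^76)) = 76

Interpretation: for a small percentage change in X, the percentage change in Y is approximately 76.00 times as large.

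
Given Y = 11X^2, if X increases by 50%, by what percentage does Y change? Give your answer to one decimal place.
125.0%

For Y = 11X^2:
If X → X(1 + 0.5)
Then Y → Y · (1 + 0.5)^2
     = Y · 2.2500

Percentage change = ((1 + 0.5)^2 − 1) × 100% = 125.0%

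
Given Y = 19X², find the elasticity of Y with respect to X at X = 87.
Elasticity = 2

Elasticity = (dY/dX) · (X/Y)

dY/dX = 38·X
At X = 87: dY/dX = 3306, Y = 143811

Elasticity = 3306 · (87 / 143811) = 2

Interpretation: for a small percentage change in X, the percentage change in Y is approximately 2.00 times as large.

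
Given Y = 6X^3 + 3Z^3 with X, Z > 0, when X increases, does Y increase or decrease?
Y increases

Taking the partial derivative:
∂Y/∂X = 18X^2

∂Y/∂X = 18X^2 > 0 (assuming positive values)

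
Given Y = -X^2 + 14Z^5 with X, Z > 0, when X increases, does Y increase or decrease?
Y decreases

Taking the partial derivative:
∂Y/∂X = -2X

∂Y/∂X = -2X < 0 (assuming positive values)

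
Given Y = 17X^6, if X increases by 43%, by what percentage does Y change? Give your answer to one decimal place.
755.1%

For Y = 17X^6:
If X → X(1 + 0.43)
Then Y → Y · (1 + 0.43)^6
     ≈ Y · 8.5510

Percentage change = ((1 + 0.43)^6 − 1) × 100% ≈ 755.1%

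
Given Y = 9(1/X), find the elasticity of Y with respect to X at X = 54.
Elasticity = -1

Elasticity = (dY/dX) · (X/Y)

dY/dX = -9/X²
At X = 54: dY/dX = -1/324, Y = 1/6

Elasticity = (-1/324) · (54 / (1/6)) = -1

Interpretation: for a small percentage change in X, the percentage change in Y is approximately -1.00 times as large.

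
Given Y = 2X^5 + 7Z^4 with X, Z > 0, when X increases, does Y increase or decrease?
Y increases

Taking the partial derivative:
∂Y/∂X = 10X^4

∂Y/∂X = 10X^4 > 0 (assuming positive values)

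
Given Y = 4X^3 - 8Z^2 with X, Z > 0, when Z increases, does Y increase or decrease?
Y decreases

Taking the partial derivative:
∂Y/∂Z = -16Z

∂Y/∂Z = -16Z < 0 (assuming positive values)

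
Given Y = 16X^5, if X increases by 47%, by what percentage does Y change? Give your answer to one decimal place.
586.4%

For Y = 16X^5:
If X → X(1 + 0.47)
Then Y → Y · (1 + 0.47)^5
     ≈ Y · 6.8641

Percentage change = ((1 + 0.47)^5 − 1) × 100% ≈ 586.4%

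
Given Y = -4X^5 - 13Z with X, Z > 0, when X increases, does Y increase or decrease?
Y decreases

Taking the partial derivative:
∂Y/∂X = -20X^4

∂Y/∂X = -20X^4 < 0 (assuming positive values)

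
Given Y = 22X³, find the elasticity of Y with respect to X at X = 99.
Elasticity = 3

Elasticity = (dY/dX) · (X/Y)

dY/dX = 66·X²
At X = 99: dY/dX = 646866, Y = 21346578

Elasticity = 646866 · (99 / 21346578) = 3

Interpretation: for a small percentage change in X, the percentage change in Y is approximately 3.00 times as large.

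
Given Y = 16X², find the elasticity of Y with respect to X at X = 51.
Elasticity = 2

Elasticity = (dY/dX) · (X/Y)

dY/dX = 32·X
At X = 51: dY/dX = 1632, Y = 41616

Elasticity = 1632 · (51 / 41616) = 2

Interpretation: for a small percentage change in X, the percentage change in Y is approximately 2.00 times as large.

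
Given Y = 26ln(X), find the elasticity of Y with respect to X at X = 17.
Elasticity = 1/ln(17) ≈ 0.3530

Elasticity = (dY/dX) · (X/Y)

dY/dX = 26/X
At X = 17: dY/dX = 26/17, Y = 26·ln(17)

Elasticity = (26/17) · (17 / (26·ln(17))) = 1/ln(17) ≈ 0.3530

Interpretation: for a small percentage change in X, the percentage change in Y is approximately 0.35 times as large.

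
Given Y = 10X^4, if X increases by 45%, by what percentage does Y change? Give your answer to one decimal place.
342.1%

For Y = 10X^4:
If X → X(1 + 0.45)
Then Y → Y · (1 + 0.45)^4
     ≈ Y · 4.4205

Percentage change = ((1 + 0.45)^4 − 1) × 100% ≈ 342.1%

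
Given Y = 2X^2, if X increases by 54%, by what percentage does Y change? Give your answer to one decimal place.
137.2%

For Y = 2X^2:
If X → X(1 + 0.54)
Then Y → Y · (1 + 0.54)^2
     = Y · 2.3716

Percentage change = ((1 + 0.54)^2 − 1) × 100% ≈ 137.2%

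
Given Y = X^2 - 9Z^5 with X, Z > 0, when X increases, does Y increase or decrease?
Y increases

Taking the partial derivative:
∂Y/∂X = 2X

∂Y/∂X = 2X > 0 (assuming positive values)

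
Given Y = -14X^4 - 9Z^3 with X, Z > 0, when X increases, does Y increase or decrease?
Y decreases

Taking the partial derivative:
∂Y/∂X = -56X^3

∂Y/∂X = -56X^3 < 0 (assuming positive values)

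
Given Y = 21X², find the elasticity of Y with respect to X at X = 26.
Elasticity = 2

Elasticity = (dY/dX) · (X/Y)

dY/dX = 42·X
At X = 26: dY/dX = 1092, Y = 14196

Elasticity = 1092 · (26 / 14196) = 2

Interpretation: for a small percentage change in X, the percentage change in Y is approximately 2.00 times as large.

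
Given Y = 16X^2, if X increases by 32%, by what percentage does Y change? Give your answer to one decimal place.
74.2%

For Y = 16X^2:
If X → X(1 + 0.32)
Then Y → Y · (1 + 0.32)^2
     = Y · 1.7424

Percentage change = ((1 + 0.32)^2 − 1) × 100% ≈ 74.2%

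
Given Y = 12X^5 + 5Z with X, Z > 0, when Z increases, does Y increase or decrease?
Y increases

Taking the partial derivative:
∂Y/∂Z = 5

∂Y/∂Z = 5 > 0 (assuming positive values)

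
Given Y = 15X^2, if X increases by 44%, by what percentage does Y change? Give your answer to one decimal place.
107.4%

For Y = 15X^2:
If X → X(1 + 0.44)
Then Y → Y · (1 + 0.44)^2
     = Y · 2.0736

Percentage change = ((1 + 0.44)^2 − 1) × 100% ≈ 107.4%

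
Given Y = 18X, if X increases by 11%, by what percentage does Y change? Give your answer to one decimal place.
11.0%

For Y = 18X:
If X → X(1 + 0.11)
Then Y → Y · (1 + 0.11)^1
     = Y · 1.1100

Percentage change = ((1 + 0.11)^1 − 1) × 100% = 11.0%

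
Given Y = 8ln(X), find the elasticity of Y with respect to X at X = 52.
Elasticity = 1/ln(52) ≈ 0.2531

Elasticity = (dY/dX) · (X/Y)

dY/dX = 8/X
At X = 52: dY/dX = 2/13, Y = 8·ln(52)

Elasticity = (2/13) · (52 / (8·ln(52))) = 1/ln(52) ≈ 0.2531

Interpretation: for a small percentage change in X, the percentage change in Y is approximately 0.25 times as large.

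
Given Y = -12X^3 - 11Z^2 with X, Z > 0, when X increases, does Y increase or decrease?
Y decreases

Taking the partial derivative:
∂Y/∂X = -36X^2

∂Y/∂X = -36X^2 < 0 (assuming positive values)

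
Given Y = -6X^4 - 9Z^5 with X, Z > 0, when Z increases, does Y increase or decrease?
Y decreases

Taking the partial derivative:
∂Y/∂Z = -45Z^4

∂Y/∂Z = -45Z^4 < 0 (assuming positive values)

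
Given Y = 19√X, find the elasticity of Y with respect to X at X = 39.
Elasticity = 1/2

Elasticity = (dY/dX) · (X/Y)

dY/dX = 19/(2·√X)
At X = 39: dY/dX = 19·√39/78, Y = 19·√39

Elasticity = (19·√39/78) · (39 / (19·√39)) = 1/2

Interpretation: for a small percentage change in X, the percentage change in Y is approximately 0.50 times as large.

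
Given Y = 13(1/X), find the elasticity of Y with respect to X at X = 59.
Elasticity = -1

Elasticity = (dY/dX) · (X/Y)

dY/dX = -13/X²
At X = 59: dY/dX = -13/3481, Y = 13/59

Elasticity = (-13/3481) · (59 / (13/59)) = -1

Interpretation: for a small percentage change in X, the percentage change in Y is approximately -1.00 times as large.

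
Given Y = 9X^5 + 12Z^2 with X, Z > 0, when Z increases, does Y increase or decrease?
Y increases

Taking the partial derivative:
∂Y/∂Z = 24Z

∂Y/∂Z = 24Z > 0 (assuming positive values)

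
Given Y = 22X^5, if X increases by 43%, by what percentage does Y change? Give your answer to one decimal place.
498.0%

For Y = 22X^5:
If X → X(1 + 0.43)
Then Y → Y · (1 + 0.43)^5
     ≈ Y · 5.9797

Percentage change = ((1 + 0.43)^5 − 1) × 100% ≈ 498.0%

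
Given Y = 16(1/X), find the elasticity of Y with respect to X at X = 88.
Elasticity = -1

Elasticity = (dY/dX) · (X/Y)

dY/dX = -16/X²
At X = 88: dY/dX = -1/484, Y = 2/11

Elasticity = (-1/484) · (88 / (2/11)) = -1

Interpretation: for a small percentage change in X, the percentage change in Y is approximately -1.00 times as large.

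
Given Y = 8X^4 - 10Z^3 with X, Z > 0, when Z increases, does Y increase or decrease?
Y decreases

Taking the partial derivative:
∂Y/∂Z = -30Z^2

∂Y/∂Z = -30Z^2 < 0 (assuming positive values)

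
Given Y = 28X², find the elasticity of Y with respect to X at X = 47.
Elasticity = 2

Elasticity = (dY/dX) · (X/Y)

dY/dX = 56·X
At X = 47: dY/dX = 2632, Y = 61852

Elasticity = 2632 · (47 / 61852) = 2

Interpretation: for a small percentage change in X, the percentage change in Y is approximately 2.00 times as large.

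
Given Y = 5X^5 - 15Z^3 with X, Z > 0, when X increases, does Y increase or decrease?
Y increases

Taking the partial derivative:
∂Y/∂X = 25X^4

∂Y/∂X = 25X^4 > 0 (assuming positive values)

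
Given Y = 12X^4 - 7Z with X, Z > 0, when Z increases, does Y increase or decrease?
Y decreases

Taking the partial derivative:
∂Y/∂Z = -7

∂Y/∂Z = -7 < 0 (assuming positive values)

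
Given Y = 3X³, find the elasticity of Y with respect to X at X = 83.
Elasticity = 3

Elasticity = (dY/dX) · (X/Y)

dY/dX = 9·X²
At X = 83: dY/dX = 62001, Y = 1715361

Elasticity = 62001 · (83 / 1715361) = 3

Interpretation: for a small percentage change in X, the percentage change in Y is approximately 3.00 times as large.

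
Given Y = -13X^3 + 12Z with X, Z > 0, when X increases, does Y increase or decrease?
Y decreases

Taking the partial derivative:
∂Y/∂X = -39X^2

∂Y/∂X = -39X^2 < 0 (assuming positive values)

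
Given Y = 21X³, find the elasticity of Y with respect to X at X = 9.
Elasticity = 3

Elasticity = (dY/dX) · (X/Y)

dY/dX = 63·X²
At X = 9: dY/dX = 5103, Y = 15309

Elasticity = 5103 · (9 / 15309) = 3

Interpretation: for a small percentage change in X, the percentage change in Y is approximately 3.00 times as large.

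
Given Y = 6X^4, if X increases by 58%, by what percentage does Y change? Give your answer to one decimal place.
523.2%

For Y = 6X^4:
If X → X(1 + 0.58)
Then Y → Y · (1 + 0.58)^4
     ≈ Y · 6.2320

Percentage change = ((1 + 0.58)^4 − 1) × 100% ≈ 523.2%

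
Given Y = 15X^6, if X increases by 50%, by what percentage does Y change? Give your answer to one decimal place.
1039.1%

For Y = 15X^6:
If X → X(1 + 0.5)
Then Y → Y · (1 + 0.5)^6
     ≈ Y · 11.3906

Percentage change = ((1 + 0.5)^6 − 1) × 100% ≈ 1039.1%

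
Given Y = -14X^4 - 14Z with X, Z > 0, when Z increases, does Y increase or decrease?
Y decreases

Taking the partial derivative:
∂Y/∂Z = -14

∂Y/∂Z = -14 < 0 (assuming positive values)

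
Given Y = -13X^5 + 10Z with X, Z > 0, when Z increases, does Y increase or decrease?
Y increases

Taking the partial derivative:
∂Y/∂Z = 10

∂Y/∂Z = 10 > 0 (assuming positive values)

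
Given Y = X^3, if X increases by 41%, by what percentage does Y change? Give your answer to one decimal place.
180.3%

For Y = X^3:
If X → X(1 + 0.41)
Then Y → Y · (1 + 0.41)^3
     ≈ Y · 2.8032

Percentage change = ((1 + 0.41)^3 − 1) × 100% ≈ 180.3%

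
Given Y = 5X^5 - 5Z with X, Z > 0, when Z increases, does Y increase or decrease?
Y decreases

Taking the partial derivative:
∂Y/∂Z = -5

∂Y/∂Z = -5 < 0 (assuming positive values)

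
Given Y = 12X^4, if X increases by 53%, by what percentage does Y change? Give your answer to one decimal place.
448.0%

For Y = 12X^4:
If X → X(1 + 0.53)
Then Y → Y · (1 + 0.53)^4
     ≈ Y · 5.4798

Percentage change = ((1 + 0.53)^4 − 1) × 100% ≈ 448.0%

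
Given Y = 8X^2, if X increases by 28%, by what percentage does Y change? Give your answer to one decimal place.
63.8%

For Y = 8X^2:
If X → X(1 + 0.28)
Then Y → Y · (1 + 0.28)^2
     = Y · 1.6384

Percentage change = ((1 + 0.28)^2 − 1) × 100% ≈ 63.8%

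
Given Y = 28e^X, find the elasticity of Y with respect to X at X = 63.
Elasticity = 63

Elasticity = (dY/dX) · (X/Y)

dY/dX = 28·e^X
At X = 63: dY/dX = 28·e^63, Y = 28·e^63

Elasticity = (28·e^63) · (63 / (28·e^63)) = 63

Interpretation: for a small percentage change in X, the percentage change in Y is approximately 63.00 times as large.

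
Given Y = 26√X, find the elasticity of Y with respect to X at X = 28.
Elasticity = 1/2

Elasticity = (dY/dX) · (X/Y)

dY/dX = 13/√X
At X = 28: dY/dX = 13·√7/14, Y = 52·√7

Elasticity = (13·√7/14) · (28 / (52·√7)) = 1/2

Interpretation: for a small percentage change in X, the percentage change in Y is approximately 0.50 times as large.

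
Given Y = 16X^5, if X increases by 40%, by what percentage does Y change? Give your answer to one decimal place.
437.8%

For Y = 16X^5:
If X → X(1 + 0.4)
Then Y → Y · (1 + 0.4)^5
     ≈ Y · 5.3782

Percentage change = ((1 + 0.4)^5 − 1) × 100% ≈ 437.8%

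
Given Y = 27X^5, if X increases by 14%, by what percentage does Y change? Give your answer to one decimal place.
92.5%

For Y = 27X^5:
If X → X(1 + 0.14)
Then Y → Y · (1 + 0.14)^5
     ≈ Y · 1.9254

Percentage change = ((1 + 0.14)^5 − 1) × 100% ≈ 92.5%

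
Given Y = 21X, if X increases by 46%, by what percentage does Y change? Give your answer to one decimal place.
46.0%

For Y = 21X:
If X → X(1 + 0.46)
Then Y → Y · (1 + 0.46)^1
     = Y · 1.4600

Percentage change = ((1 + 0.46)^1 − 1) × 100% = 46.0%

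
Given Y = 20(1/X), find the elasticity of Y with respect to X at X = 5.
Elasticity = -1

Elasticity = (dY/dX) · (X/Y)

dY/dX = -20/X²
At X = 5: dY/dX = -4/5, Y = 4

Elasticity = (-4/5) · (5 / 4) = -1

Interpretation: for a small percentage change in X, the percentage change in Y is approximately -1.00 times as large.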